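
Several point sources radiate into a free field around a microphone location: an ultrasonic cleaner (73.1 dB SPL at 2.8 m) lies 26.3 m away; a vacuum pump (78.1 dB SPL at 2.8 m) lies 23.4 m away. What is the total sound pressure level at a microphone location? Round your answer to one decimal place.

Apply inverse-square spreading to bring every level to the receiver, then sum 10^(L/10).
ultrasonic cleaner: 73.1 − 20·log₁₀(26.3/2.8) = 73.1 − 19.46 = 53.64 dB SPL.
vacuum pump: 78.1 − 20·log₁₀(23.4/2.8) = 78.1 − 18.44 = 59.66 dB SPL.
Σ 10^(L/10) = 1.156e+06 → L_total = 10·log₁₀(1.156e+06) = 60.63 dB SPL.

60.6 dB SPL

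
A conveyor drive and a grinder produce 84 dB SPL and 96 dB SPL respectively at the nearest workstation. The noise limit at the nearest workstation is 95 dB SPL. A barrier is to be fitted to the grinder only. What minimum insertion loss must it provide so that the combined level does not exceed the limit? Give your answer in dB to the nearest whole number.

The untreated sources together contribute 10^(84/10) = 2.512e+08, i.e. 84.00 dB SPL.
To meet 95 dB SPL overall, the treated grinder may contribute at most 10^(95/10) − 2.512e+08 = 2.911e+09, i.e. 94.64 dB SPL.
Required insertion loss = 96 − 94.64 = 1.36 dB.

1 dB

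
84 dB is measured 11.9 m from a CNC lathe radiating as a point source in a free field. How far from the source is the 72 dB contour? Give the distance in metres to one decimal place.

47.4 m

Point-source spreading drops the level by 20·log₁₀(r₂/r₁); inverting, r₂/r₁ = 10^(ΔL/20).
r₂ = 11.9·10^((84−72)/20) = 11.9·10^(12.0/20) = 47.37 m.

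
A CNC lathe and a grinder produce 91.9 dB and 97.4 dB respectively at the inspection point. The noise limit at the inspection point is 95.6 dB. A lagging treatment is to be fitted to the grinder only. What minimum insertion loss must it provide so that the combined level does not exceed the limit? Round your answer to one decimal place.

Fixed contribution from the other source: Σ 10^(L/10) = 10^(91.9/10) = 1.549e+09 (91.90 dB).
The limit corresponds to 10^(95.6/10) = 3.631e+09; subtracting the fixed part leaves 2.082e+09 for the grinder, i.e. 93.18 dB.
So the grinder must be reduced from 97.4 to 93.18 dB: IL = 4.22 dB.

4.2 dB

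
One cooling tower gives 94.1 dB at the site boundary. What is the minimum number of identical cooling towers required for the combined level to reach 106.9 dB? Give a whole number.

20

N identical sources give L₁ + 10·log₁₀ N, so require 10·log₁₀ N ≥ 106.9 − 94.1 = 12.8 dB.
N ≥ 10^(12.8/10) = 19.055, so N = 20.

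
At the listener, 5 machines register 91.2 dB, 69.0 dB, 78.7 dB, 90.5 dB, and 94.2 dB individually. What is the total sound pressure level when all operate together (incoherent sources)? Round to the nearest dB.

Incoherent sources combine by intensity addition: L_total = 10·log₁₀(Σ 10^(L_i/10)).
Σ 10^(L/10) = 10^(91.2/10) + 10^(69.0/10) + 10^(78.7/10) + 10^(90.5/10) + 10^(94.2/10) = 5.153e+09.
L_total = 10·log₁₀(5.153e+09) = 97.12 dB.

97 dB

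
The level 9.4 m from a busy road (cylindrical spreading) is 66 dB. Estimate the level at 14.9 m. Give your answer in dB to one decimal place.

Cylindrical spreading from a line source gives a 10·log₁₀(r₂/r₁) drop.
L₂ = 66 − 10·log₁₀(14.9/9.4) = 66 − 2.001 = 64.00 dB.

64.0 dB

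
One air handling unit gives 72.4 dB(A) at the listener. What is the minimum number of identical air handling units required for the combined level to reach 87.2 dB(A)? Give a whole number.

31

N identical sources give L₁ + 10·log₁₀ N, so require 10·log₁₀ N ≥ 87.2 − 72.4 = 14.8 dB.
N ≥ 10^(14.8/10) = 30.200, so N = 31.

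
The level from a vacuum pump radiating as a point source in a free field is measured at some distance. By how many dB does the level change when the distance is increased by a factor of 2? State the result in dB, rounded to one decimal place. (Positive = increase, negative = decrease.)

With spherical spreading the level changes by −20·log₁₀(r₂/r₁).
ΔL = −20·log₁₀(2) = -6.02 dB.

-6.0 dB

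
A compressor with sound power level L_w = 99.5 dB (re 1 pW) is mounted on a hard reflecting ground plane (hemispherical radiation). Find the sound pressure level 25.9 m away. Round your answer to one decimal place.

63.3 dB

L_p = L_w − 10·log₁₀(2π·r²) with r = 25.9 m.
2π·r² = 4215 m², 10·log₁₀ of that is 36.248 dB.
L_p = 99.5 − 36.248 = 63.25 dB.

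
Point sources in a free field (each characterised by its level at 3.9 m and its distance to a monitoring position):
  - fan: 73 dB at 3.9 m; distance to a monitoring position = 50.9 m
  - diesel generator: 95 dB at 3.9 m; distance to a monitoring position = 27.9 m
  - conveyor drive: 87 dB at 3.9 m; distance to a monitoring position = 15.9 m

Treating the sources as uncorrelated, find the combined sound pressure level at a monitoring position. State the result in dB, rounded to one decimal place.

Apply inverse-square spreading to bring every level to the receiver, then sum 10^(L/10).
fan: 73 − 20·log₁₀(50.9/3.9) = 73 − 22.31 = 50.69 dB.
diesel generator: 95 − 20·log₁₀(27.9/3.9) = 95 − 17.09 = 77.91 dB.
conveyor drive: 87 − 20·log₁₀(15.9/3.9) = 87 − 12.21 = 74.79 dB.
Σ 10^(L/10) = 9.206e+07 → L_total = 10·log₁₀(9.206e+07) = 79.64 dB.

79.6 dB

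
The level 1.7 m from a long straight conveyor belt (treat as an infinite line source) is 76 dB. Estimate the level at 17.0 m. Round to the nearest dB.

66 dB

Line-source attenuation: ΔL = 10·log₁₀(r₂/r₁) = 10·log₁₀(17.0/1.7) = 10.000 dB.
L₂ = 76 − 10·log₁₀(17.0/1.7) = 76 − 10.000 = 66.00 dB.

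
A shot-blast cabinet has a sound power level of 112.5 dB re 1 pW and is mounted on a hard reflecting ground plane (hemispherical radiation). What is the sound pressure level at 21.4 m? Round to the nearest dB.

78 dB

L_p = L_w − 10·log₁₀(2π·r²) with r = 21.4 m.
2π·r² = 2877 m², 10·log₁₀ of that is 34.590 dB.
L_p = 112.5 − 34.590 = 77.91 dB.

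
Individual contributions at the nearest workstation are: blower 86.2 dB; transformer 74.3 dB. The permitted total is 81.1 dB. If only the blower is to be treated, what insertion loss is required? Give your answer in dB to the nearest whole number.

6 dB

The untreated sources together contribute 10^(74.3/10) = 2.692e+07, i.e. 74.30 dB.
The limit corresponds to 10^(81.1/10) = 1.288e+08; subtracting the fixed part leaves 1.019e+08 for the blower, i.e. 80.08 dB.
Required insertion loss = 86.2 − 80.08 = 6.12 dB.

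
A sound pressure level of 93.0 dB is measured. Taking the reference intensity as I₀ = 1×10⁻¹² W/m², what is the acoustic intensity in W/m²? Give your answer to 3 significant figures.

L = 10·log₁₀(I/I₀) ⇒ I = I₀·10^(L/10) = 10⁻¹² × 10^9.30.

0.00200 W/m²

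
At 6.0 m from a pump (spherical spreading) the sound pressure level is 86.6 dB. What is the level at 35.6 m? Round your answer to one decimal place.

Point-source attenuation: ΔL = 20·log₁₀(r₂/r₁) = 20·log₁₀(35.6/6.0) = 15.466 dB.
L₂ = 86.6 − 20·log₁₀(35.6/6.0) = 86.6 − 15.466 = 71.13 dB.

71.1 dB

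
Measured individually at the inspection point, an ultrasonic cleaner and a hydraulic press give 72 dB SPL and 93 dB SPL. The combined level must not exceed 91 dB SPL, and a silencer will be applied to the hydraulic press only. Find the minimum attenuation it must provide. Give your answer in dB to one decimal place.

The untreated sources together contribute 10^(72/10) = 1.585e+07, i.e. 72.00 dB SPL.
To meet 91 dB SPL overall, the treated hydraulic press may contribute at most 10^(91/10) − 1.585e+07 = 1.243e+09, i.e. 90.94 dB SPL.
So the hydraulic press must be reduced from 93 to 90.94 dB SPL: IL = 2.06 dB.

2.1 dB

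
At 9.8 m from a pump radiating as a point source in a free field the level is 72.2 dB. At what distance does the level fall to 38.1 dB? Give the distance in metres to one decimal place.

496.9 m

The 34.1 dB drop corresponds to a distance ratio of 10^(34.1/20) for a point source.
r₂ = 9.8·10^((72.2−38.1)/20) = 9.8·10^(34.1/20) = 496.85 m.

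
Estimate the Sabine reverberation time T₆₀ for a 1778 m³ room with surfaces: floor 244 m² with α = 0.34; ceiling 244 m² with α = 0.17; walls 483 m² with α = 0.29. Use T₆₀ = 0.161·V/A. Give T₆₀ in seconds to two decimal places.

Summing Sᵢαᵢ: 244·0.34 + 244·0.17 + 483·0.29 = 264.51 m².
T₆₀ = 0.161 × 1778 / 264.51 = 1.082 s.

1.08 s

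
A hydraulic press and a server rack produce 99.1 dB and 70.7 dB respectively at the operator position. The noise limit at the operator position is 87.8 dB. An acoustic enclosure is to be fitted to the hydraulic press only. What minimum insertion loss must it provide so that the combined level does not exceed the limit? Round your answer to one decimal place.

Fixed contribution from the other source: Σ 10^(L/10) = 10^(70.7/10) = 1.175e+07 (70.70 dB).
To meet 87.8 dB overall, the treated hydraulic press may contribute at most 10^(87.8/10) − 1.175e+07 = 5.908e+08, i.e. 87.71 dB.
So the hydraulic press must be reduced from 99.1 to 87.71 dB: IL = 11.39 dB.

11.4 dB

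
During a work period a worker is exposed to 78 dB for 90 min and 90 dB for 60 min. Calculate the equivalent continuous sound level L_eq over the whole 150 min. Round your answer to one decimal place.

L_eq = 10·log₁₀[(1/T)·Σ tᵢ·10^(Lᵢ/10)] with T = 150 min.
Σ tᵢ·10^(Lᵢ/10) = 90·10^(78/10) + 60·10^(90/10) = 6.568e+10.
L_eq = 10·log₁₀(6.568e+10/150) = 86.41 dB.

86.4 dB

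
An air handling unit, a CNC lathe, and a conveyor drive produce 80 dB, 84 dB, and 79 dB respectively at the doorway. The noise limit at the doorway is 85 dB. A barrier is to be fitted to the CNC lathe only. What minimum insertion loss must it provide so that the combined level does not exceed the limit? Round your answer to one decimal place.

2.6 dB

Everything except the CNC lathe sums to 10^(80/10) + 10^(79/10) = 1.794e+08 in linear terms, 82.54 dB.
The limit corresponds to 10^(85/10) = 3.162e+08; subtracting the fixed part leaves 1.368e+08 for the CNC lathe, i.e. 81.36 dB.
So the CNC lathe must be reduced from 84 to 81.36 dB: IL = 2.64 dB.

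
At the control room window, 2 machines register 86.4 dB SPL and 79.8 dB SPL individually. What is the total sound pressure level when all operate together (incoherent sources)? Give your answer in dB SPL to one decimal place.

87.3 dB SPL

Incoherent sources combine by intensity addition: L_total = 10·log₁₀(Σ 10^(L_i/10)).
Σ 10^(L/10) = 10^(86.4/10) + 10^(79.8/10) = 5.320e+08.
L_total = 10·log₁₀(5.320e+08) = 87.26 dB SPL.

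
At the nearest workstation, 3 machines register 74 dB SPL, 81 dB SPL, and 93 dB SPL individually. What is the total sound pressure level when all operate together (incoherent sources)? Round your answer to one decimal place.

Incoherent sources combine by intensity addition: L_total = 10·log₁₀(Σ 10^(L_i/10)).
Σ 10^(L/10) = 10^(74/10) + 10^(81/10) + 10^(93/10) = 2.146e+09.
L_total = 10·log₁₀(2.146e+09) = 93.32 dB SPL.

93.3 dB SPL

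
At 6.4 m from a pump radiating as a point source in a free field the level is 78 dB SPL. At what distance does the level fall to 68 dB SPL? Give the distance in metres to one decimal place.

The 10.0 dB drop corresponds to a distance ratio of 10^(10.0/20) for a point source.
r₂ = 6.4·10^((78−68)/20) = 6.4·10^(10.0/20) = 20.24 m.

20.2 m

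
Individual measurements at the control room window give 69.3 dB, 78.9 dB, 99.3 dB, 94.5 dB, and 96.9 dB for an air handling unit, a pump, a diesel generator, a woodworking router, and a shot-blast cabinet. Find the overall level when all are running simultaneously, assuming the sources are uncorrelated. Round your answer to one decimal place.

Incoherent sources combine by intensity addition: L_total = 10·log₁₀(Σ 10^(L_i/10)).
Σ 10^(L/10) = 10^(69.3/10) + 10^(78.9/10) + 10^(99.3/10) + 10^(94.5/10) + 10^(96.9/10) = 1.631e+10.
L_total = 10·log₁₀(1.631e+10) = 102.13 dB.

102.1 dB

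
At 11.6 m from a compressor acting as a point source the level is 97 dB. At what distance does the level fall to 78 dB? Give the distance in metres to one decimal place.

103.4 m

The 19.0 dB drop corresponds to a distance ratio of 10^(19.0/20) for a point source.
r₂ = 11.6·10^((97−78)/20) = 11.6·10^(19.0/20) = 103.39 m.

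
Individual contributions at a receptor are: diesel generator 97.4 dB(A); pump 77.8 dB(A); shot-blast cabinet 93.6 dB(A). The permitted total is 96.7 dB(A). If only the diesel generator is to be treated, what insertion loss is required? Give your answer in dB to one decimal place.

Fixed contribution from the other sources: Σ 10^(L/10) = 10^(77.8/10) + 10^(93.6/10) = 2.351e+09 (93.71 dB(A)).
The limit corresponds to 10^(96.7/10) = 4.677e+09; subtracting the fixed part leaves 2.326e+09 for the diesel generator, i.e. 93.67 dB(A).
Required insertion loss = 97.4 − 93.67 = 3.73 dB.

3.7 dB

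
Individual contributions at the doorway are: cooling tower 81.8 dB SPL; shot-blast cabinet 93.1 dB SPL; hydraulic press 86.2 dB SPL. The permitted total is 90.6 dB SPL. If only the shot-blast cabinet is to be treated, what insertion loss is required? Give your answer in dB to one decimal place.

Fixed contribution from the other sources: Σ 10^(L/10) = 10^(81.8/10) + 10^(86.2/10) = 5.682e+08 (87.55 dB SPL).
The limit corresponds to 10^(90.6/10) = 1.148e+09; subtracting the fixed part leaves 5.799e+08 for the shot-blast cabinet, i.e. 87.63 dB SPL.
Required insertion loss = 93.1 − 87.63 = 5.47 dB.

5.5 dB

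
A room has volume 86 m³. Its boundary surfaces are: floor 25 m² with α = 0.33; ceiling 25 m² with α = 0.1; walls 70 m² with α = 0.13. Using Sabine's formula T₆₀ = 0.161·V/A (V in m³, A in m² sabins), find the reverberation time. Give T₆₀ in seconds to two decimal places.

Total absorption A = 25·0.33 + 25·0.1 + 70·0.13 = 19.85 m² sabins.
T₆₀ = 0.161 × 86 / 19.85 = 0.698 s.

0.70 s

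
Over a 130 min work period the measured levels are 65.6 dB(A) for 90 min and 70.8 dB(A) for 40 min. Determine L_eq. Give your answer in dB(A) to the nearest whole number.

68 dB(A)

L_eq = 10·log₁₀[(1/T)·Σ tᵢ·10^(Lᵢ/10)] with T = 130 min.
Σ tᵢ·10^(Lᵢ/10) = 90·10^(65.6/10) + 40·10^(70.8/10) = 8.077e+08.
L_eq = 10·log₁₀(8.077e+08/130) = 67.93 dB(A).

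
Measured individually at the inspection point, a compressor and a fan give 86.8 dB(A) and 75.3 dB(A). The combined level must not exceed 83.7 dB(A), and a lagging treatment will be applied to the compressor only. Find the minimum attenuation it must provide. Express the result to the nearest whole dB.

Everything except the compressor sums to 10^(75.3/10) = 3.388e+07 in linear terms, 75.30 dB(A).
The limit corresponds to 10^(83.7/10) = 2.344e+08; subtracting the fixed part leaves 2.005e+08 for the compressor, i.e. 83.02 dB(A).
Required insertion loss = 86.8 − 83.02 = 3.78 dB.

4 dB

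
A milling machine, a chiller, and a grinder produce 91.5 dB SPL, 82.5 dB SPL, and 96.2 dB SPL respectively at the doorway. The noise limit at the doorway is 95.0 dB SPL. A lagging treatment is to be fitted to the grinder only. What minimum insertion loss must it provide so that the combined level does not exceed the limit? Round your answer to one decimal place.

4.2 dB

The untreated sources together contribute 10^(91.5/10) + 10^(82.5/10) = 1.590e+09, i.e. 92.01 dB SPL.
To meet 95.0 dB SPL overall, the treated grinder may contribute at most 10^(95.0/10) − 1.590e+09 = 1.572e+09, i.e. 91.96 dB SPL.
Required insertion loss = 96.2 − 91.96 = 4.24 dB.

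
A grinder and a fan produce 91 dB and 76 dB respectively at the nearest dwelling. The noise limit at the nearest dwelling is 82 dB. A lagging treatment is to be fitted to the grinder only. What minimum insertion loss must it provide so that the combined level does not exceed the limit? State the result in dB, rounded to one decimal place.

Fixed contribution from the other source: Σ 10^(L/10) = 10^(76/10) = 3.981e+07 (76.00 dB).
The limit corresponds to 10^(82/10) = 1.585e+08; subtracting the fixed part leaves 1.187e+08 for the grinder, i.e. 80.74 dB.
Required insertion loss = 91 − 80.74 = 10.26 dB.

10.3 dB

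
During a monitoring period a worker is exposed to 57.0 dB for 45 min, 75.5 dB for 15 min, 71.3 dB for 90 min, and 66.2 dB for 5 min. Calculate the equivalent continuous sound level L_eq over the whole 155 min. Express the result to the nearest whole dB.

71 dB

L_eq = 10·log₁₀[(1/T)·Σ tᵢ·10^(Lᵢ/10)] with T = 155 min.
Σ tᵢ·10^(Lᵢ/10) = 45·10^(57.0/10) + 15·10^(75.5/10) + 90·10^(71.3/10) + 5·10^(66.2/10) = 1.790e+09.
L_eq = 10·log₁₀(1.790e+09/155) = 70.62 dB.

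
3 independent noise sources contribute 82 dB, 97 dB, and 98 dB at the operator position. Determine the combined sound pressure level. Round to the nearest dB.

Incoherent sources combine by intensity addition: L_total = 10·log₁₀(Σ 10^(L_i/10)).
Σ 10^(L/10) = 10^(82/10) + 10^(97/10) + 10^(98/10) = 1.148e+10.
L_total = 10·log₁₀(1.148e+10) = 100.60 dB.

101 dB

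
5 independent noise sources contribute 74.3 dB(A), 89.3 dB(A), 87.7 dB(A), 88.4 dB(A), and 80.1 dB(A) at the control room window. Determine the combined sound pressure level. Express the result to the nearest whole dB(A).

For uncorrelated sources the intensities add, so convert each level to linear form, sum, and take 10·log₁₀ of the total.
Σ 10^(L/10) = 10^(74.3/10) + 10^(89.3/10) + 10^(87.7/10) + 10^(88.4/10) + 10^(80.1/10) = 2.261e+09.
L_total = 10·log₁₀(2.261e+09) = 93.54 dB(A).

94 dB(A)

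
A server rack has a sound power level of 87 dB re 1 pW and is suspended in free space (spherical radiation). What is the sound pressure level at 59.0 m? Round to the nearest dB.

Free-field spherical radiation: L_p = L_w − 10·log₁₀(4π·r²), r = 59.0 m.
4π·r² = 4.374e+04 m², 10·log₁₀ of that is 46.409 dB.
L_p = 87 − 46.409 = 40.59 dB.

41 dB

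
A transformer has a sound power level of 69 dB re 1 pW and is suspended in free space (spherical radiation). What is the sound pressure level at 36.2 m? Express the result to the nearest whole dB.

27 dB

L_p = L_w − 10·log₁₀(4π·r²) with r = 36.2 m.
4π·r² = 1.647e+04 m², 10·log₁₀ of that is 42.166 dB.
L_p = 69 − 42.166 = 26.83 dB.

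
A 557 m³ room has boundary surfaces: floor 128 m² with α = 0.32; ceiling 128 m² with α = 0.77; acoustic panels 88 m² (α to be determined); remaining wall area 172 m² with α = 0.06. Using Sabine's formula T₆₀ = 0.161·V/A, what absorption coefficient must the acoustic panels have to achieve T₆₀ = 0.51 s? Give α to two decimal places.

A = 0.161·V/T₆₀ = 0.161·557/0.51 = 175.84 m² sabins.
Absorption from the other surfaces = 128·0.32 + 128·0.77 + 172·0.06 = 149.84 m², so the acoustic panels must supply 26.00 m² over 88 m².
α = 26.00/88 = 0.295.

0.30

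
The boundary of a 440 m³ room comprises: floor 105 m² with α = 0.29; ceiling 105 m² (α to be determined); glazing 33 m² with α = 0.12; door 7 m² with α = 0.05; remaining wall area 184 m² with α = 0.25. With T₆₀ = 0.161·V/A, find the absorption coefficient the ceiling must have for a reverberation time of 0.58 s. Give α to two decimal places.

0.39

A = 0.161·V/T₆₀ = 0.161·440/0.58 = 122.14 m² sabins.
Absorption from the other surfaces = 105·0.29 + 33·0.12 + 7·0.05 + 184·0.25 = 80.76 m², so the ceiling must supply 41.38 m² over 105 m².
α = 41.38/105 = 0.394.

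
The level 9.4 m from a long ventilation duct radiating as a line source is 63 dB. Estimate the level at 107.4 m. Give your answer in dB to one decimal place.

52.4 dB

Cylindrical spreading from a line source gives a 10·log₁₀(r₂/r₁) drop.
L₂ = 63 − 10·log₁₀(107.4/9.4) = 63 − 10.579 = 52.42 dB.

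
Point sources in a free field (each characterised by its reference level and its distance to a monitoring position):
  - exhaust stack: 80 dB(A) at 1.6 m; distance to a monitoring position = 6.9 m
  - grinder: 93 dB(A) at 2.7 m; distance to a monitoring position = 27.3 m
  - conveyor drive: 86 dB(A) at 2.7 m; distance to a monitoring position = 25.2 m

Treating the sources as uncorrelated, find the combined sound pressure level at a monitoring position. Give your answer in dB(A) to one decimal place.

74.7 dB(A)

Propagate each source to the receiver with L = L_ref − 20·log₁₀(r/r_ref), then add intensities.
exhaust stack: 80 − 20·log₁₀(6.9/1.6) = 80 − 12.69 = 67.31 dB(A).
grinder: 93 − 20·log₁₀(27.3/2.7) = 93 − 20.10 = 72.90 dB(A).
conveyor drive: 86 − 20·log₁₀(25.2/2.7) = 86 − 19.40 = 66.60 dB(A).
Σ 10^(L/10) = 2.946e+07 → L_total = 10·log₁₀(2.946e+07) = 74.69 dB(A).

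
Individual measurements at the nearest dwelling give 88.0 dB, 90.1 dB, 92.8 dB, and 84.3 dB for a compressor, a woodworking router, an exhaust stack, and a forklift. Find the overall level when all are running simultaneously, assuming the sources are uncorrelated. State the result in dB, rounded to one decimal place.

For uncorrelated sources the intensities add, so convert each level to linear form, sum, and take 10·log₁₀ of the total.
Σ 10^(L/10) = 10^(88.0/10) + 10^(90.1/10) + 10^(92.8/10) + 10^(84.3/10) = 3.829e+09.
L_total = 10·log₁₀(3.829e+09) = 95.83 dB.

95.8 dB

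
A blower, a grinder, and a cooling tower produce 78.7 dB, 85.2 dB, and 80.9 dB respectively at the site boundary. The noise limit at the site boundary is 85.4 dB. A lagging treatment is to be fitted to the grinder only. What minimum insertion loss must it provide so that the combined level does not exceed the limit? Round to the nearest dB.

3 dB

Fixed contribution from the other sources: Σ 10^(L/10) = 10^(78.7/10) + 10^(80.9/10) = 1.972e+08 (82.95 dB).
To meet 85.4 dB overall, the treated grinder may contribute at most 10^(85.4/10) − 1.972e+08 = 1.496e+08, i.e. 81.75 dB.
Required insertion loss = 85.2 − 81.75 = 3.45 dB.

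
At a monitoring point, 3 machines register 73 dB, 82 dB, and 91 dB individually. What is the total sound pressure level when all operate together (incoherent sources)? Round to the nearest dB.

92 dB

Incoherent sources combine by intensity addition: L_total = 10·log₁₀(Σ 10^(L_i/10)).
Σ 10^(L/10) = 10^(73/10) + 10^(82/10) + 10^(91/10) = 1.437e+09.
L_total = 10·log₁₀(1.437e+09) = 91.58 dB.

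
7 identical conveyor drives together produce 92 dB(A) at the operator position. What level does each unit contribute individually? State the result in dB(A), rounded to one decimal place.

Dividing the total intensity by 7 lowers the level by 10·log₁₀ 7 = 8.451 dB: L₁ = 92 − 8.451.

83.5 dB(A)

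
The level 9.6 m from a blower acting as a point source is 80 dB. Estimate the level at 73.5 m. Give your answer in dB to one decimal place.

Spherical spreading from a point source gives a 20·log₁₀(r₂/r₁) drop.
L₂ = 80 − 20·log₁₀(73.5/9.6) = 80 − 17.680 = 62.32 dB.

62.3 dB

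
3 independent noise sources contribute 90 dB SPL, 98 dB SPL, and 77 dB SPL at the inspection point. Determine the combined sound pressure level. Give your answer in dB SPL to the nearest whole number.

For uncorrelated sources the intensities add, so convert each level to linear form, sum, and take 10·log₁₀ of the total.
Σ 10^(L/10) = 10^(90/10) + 10^(98/10) + 10^(77/10) = 7.360e+09.
L_total = 10·log₁₀(7.360e+09) = 98.67 dB SPL.

99 dB SPL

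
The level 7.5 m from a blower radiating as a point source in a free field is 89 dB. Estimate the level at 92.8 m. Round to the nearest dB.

67 dB

Spherical spreading from a point source gives a 20·log₁₀(r₂/r₁) drop.
L₂ = 89 − 20·log₁₀(92.8/7.5) = 89 − 21.850 = 67.15 dB.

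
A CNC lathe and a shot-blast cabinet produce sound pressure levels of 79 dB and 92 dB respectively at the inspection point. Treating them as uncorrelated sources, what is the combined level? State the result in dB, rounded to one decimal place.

92.2 dB

Incoherent sources combine by intensity addition: L_total = 10·log₁₀(Σ 10^(L_i/10)).
Σ 10^(L/10) = 10^(79/10) + 10^(92/10) = 1.664e+09.
L_total = 10·log₁₀(1.664e+09) = 92.21 dB.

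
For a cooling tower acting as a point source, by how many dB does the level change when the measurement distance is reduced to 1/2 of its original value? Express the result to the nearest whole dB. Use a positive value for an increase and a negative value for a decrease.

With spherical spreading the level changes by −20·log₁₀(r₂/r₁).
ΔL = −20·log₁₀(0.5) = +6.02 dB.

+6 dB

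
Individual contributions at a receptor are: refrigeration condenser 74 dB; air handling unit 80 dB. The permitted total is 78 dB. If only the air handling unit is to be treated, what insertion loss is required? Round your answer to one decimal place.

4.2 dB

The untreated sources together contribute 10^(74/10) = 2.512e+07, i.e. 74.00 dB.
To meet 78 dB overall, the treated air handling unit may contribute at most 10^(78/10) − 2.512e+07 = 3.798e+07, i.e. 75.80 dB.
So the air handling unit must be reduced from 80 to 75.80 dB: IL = 4.20 dB.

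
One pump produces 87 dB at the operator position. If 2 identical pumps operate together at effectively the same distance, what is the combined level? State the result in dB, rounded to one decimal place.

L_total = L₁ + 10·log₁₀ N for N identical incoherent sources.
L_total = 87 + 10·log₁₀(2) = 87 + 3.010 = 90.01 dB.

90.0 dB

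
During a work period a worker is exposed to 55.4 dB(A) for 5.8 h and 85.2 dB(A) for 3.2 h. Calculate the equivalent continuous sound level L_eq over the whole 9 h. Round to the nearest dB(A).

81 dB(A)

Weight each interval's intensity by its duration and average over T = 9 h:
Σ tᵢ·10^(Lᵢ/10) = 5.8·10^(55.4/10) + 3.2·10^(85.2/10) = 1.062e+09.
L_eq = 10·log₁₀(1.062e+09/9) = 80.72 dB(A).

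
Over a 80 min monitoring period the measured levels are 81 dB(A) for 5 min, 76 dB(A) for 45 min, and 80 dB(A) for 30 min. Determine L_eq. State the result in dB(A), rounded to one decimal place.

L_eq = 10·log₁₀[(1/T)·Σ tᵢ·10^(Lᵢ/10)] with T = 80 min.
Σ tᵢ·10^(Lᵢ/10) = 5·10^(81/10) + 45·10^(76/10) + 30·10^(80/10) = 5.421e+09.
L_eq = 10·log₁₀(5.421e+09/80) = 78.31 dB(A).

78.3 dB(A)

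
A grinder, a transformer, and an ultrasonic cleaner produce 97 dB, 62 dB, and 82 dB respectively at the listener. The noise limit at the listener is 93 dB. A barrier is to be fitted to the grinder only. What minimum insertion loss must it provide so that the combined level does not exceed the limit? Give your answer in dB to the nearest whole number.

Everything except the grinder sums to 10^(62/10) + 10^(82/10) = 1.601e+08 in linear terms, 82.04 dB.
The limit corresponds to 10^(93/10) = 1.995e+09; subtracting the fixed part leaves 1.835e+09 for the grinder, i.e. 92.64 dB.
So the grinder must be reduced from 97 to 92.64 dB: IL = 4.36 dB.

4 dB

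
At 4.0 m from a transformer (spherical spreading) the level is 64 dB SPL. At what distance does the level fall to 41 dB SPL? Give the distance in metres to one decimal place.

The 23.0 dB drop corresponds to a distance ratio of 10^(23.0/20) for a point source.
r₂ = 4.0·10^((64−41)/20) = 4.0·10^(23.0/20) = 56.50 m.

56.5 m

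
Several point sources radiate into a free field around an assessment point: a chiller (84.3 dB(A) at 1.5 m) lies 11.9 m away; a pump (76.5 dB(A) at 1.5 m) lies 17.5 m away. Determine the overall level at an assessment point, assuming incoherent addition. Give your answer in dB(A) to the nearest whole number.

Propagate each source to the receiver with L = L_ref − 20·log₁₀(r/r_ref), then add intensities.
chiller: 84.3 − 20·log₁₀(11.9/1.5) = 84.3 − 17.99 = 66.31 dB(A).
pump: 76.5 − 20·log₁₀(17.5/1.5) = 76.5 − 21.34 = 55.16 dB(A).
Σ 10^(L/10) = 4.605e+06 → L_total = 10·log₁₀(4.605e+06) = 66.63 dB(A).

67 dB(A)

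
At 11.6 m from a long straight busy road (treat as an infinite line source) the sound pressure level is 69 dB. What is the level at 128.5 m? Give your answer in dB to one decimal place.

58.6 dB

Line-source attenuation: ΔL = 10·log₁₀(r₂/r₁) = 10·log₁₀(128.5/11.6) = 10.444 dB.
L₂ = 69 − 10·log₁₀(128.5/11.6) = 69 − 10.444 = 58.56 dB.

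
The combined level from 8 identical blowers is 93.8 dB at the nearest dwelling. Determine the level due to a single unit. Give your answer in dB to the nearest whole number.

Dividing the total intensity by 8 lowers the level by 10·log₁₀ 8 = 9.031 dB: L₁ = 93.8 − 9.031.

85 dB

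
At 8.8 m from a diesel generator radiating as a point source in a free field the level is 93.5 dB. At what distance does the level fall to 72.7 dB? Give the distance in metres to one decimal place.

96.5 m

Point-source spreading drops the level by 20·log₁₀(r₂/r₁); inverting, r₂/r₁ = 10^(ΔL/20).
r₂ = 8.8·10^((93.5−72.7)/20) = 8.8·10^(20.8/20) = 96.49 m.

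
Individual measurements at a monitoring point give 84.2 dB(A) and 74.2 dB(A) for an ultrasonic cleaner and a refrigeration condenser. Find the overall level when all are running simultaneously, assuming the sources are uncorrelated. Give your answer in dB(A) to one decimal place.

84.6 dB(A)

For uncorrelated sources the intensities add, so convert each level to linear form, sum, and take 10·log₁₀ of the total.
Σ 10^(L/10) = 10^(84.2/10) + 10^(74.2/10) = 2.893e+08.
L_total = 10·log₁₀(2.893e+08) = 84.61 dB(A).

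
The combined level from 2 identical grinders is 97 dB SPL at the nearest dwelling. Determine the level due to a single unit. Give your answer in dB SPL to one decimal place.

For N identical incoherent sources L_total = L₁ + 10·log₁₀ N, so L₁ = 97 − 10·log₁₀(2) = 97 − 3.010.

94.0 dB SPL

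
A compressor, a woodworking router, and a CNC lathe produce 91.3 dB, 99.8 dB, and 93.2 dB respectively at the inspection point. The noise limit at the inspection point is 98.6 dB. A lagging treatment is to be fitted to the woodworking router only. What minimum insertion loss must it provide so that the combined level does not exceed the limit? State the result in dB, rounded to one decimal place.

Everything except the woodworking router sums to 10^(91.3/10) + 10^(93.2/10) = 3.438e+09 in linear terms, 95.36 dB.
The limit corresponds to 10^(98.6/10) = 7.244e+09; subtracting the fixed part leaves 3.806e+09 for the woodworking router, i.e. 95.80 dB.
So the woodworking router must be reduced from 99.8 to 95.80 dB: IL = 4.00 dB.

4.0 dB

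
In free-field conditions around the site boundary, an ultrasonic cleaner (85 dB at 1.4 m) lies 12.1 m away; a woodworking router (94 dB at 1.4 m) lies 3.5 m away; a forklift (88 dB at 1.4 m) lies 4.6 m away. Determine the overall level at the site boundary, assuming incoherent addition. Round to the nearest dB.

87 dB

First find each source's level at the receiver (point-source: −20·log₁₀(r/r_ref)), then combine on an intensity basis.
ultrasonic cleaner: 85 − 20·log₁₀(12.1/1.4) = 85 − 18.73 = 66.27 dB.
woodworking router: 94 − 20·log₁₀(3.5/1.4) = 94 − 7.96 = 86.04 dB.
forklift: 88 − 20·log₁₀(4.6/1.4) = 88 − 10.33 = 77.67 dB.
Σ 10^(L/10) = 4.646e+08 → L_total = 10·log₁₀(4.646e+08) = 86.67 dB.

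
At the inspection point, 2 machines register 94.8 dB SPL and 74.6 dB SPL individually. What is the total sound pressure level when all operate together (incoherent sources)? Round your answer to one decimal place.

Incoherent sources combine by intensity addition: L_total = 10·log₁₀(Σ 10^(L_i/10)).
Σ 10^(L/10) = 10^(94.8/10) + 10^(74.6/10) = 3.049e+09.
L_total = 10·log₁₀(3.049e+09) = 94.84 dB SPL.

94.8 dB SPL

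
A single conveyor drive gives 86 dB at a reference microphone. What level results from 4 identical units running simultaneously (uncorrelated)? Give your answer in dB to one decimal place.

N identical incoherent sources raise the level by 10·log₁₀ N.
L_total = 86 + 10·log₁₀(4) = 86 + 6.021 = 92.02 dB.

92.0 dB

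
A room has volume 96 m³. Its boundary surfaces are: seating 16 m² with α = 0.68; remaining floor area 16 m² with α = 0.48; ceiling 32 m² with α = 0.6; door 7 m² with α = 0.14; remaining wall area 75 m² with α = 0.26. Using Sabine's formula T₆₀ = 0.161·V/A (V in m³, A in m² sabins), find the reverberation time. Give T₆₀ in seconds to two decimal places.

A = Σ Sᵢαᵢ = 16·0.68 + 16·0.48 + 32·0.6 + 7·0.14 + 75·0.26 = 58.24 m².
T₆₀ = 0.161·V/A = 0.161·96/58.24 = 0.265 s.

0.27 s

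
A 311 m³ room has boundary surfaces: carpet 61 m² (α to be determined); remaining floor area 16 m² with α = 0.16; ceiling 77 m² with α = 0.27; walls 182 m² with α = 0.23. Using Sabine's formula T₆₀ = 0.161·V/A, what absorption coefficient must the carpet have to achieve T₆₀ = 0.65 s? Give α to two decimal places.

0.19

From T₆₀ = 0.161·V/A, the target T₆₀ = 0.65 s needs A = 0.161·311/0.65 = 77.03 m².
Absorption from the other surfaces = 16·0.16 + 77·0.27 + 182·0.23 = 65.21 m², so the carpet must supply 11.82 m² over 61 m².
α = 11.82/61 = 0.194.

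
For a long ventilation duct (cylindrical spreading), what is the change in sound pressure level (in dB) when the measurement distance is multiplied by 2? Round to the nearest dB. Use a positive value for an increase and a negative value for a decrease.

-3 dB

Line-source spreading: ΔL = −10·log₁₀(r₂/r₁).
ΔL = −10·log₁₀(2) = -3.01 dB.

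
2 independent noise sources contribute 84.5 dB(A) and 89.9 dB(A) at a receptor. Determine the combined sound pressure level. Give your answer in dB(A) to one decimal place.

91.0 dB(A)

Incoherent sources combine by intensity addition: L_total = 10·log₁₀(Σ 10^(L_i/10)).
Σ 10^(L/10) = 10^(84.5/10) + 10^(89.9/10) = 1.259e+09.
L_total = 10·log₁₀(1.259e+09) = 91.00 dB(A).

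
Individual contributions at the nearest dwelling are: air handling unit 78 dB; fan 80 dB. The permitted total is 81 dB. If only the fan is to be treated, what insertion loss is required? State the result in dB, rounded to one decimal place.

Everything except the fan sums to 10^(78/10) = 6.310e+07 in linear terms, 78.00 dB.
To meet 81 dB overall, the treated fan may contribute at most 10^(81/10) − 6.310e+07 = 6.280e+07, i.e. 77.98 dB.
Required insertion loss = 80 − 77.98 = 2.02 dB.

2.0 dB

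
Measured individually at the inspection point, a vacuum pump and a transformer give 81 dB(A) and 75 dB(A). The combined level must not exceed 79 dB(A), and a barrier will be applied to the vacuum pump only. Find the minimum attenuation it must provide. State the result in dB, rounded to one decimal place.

4.2 dB

The untreated sources together contribute 10^(75/10) = 3.162e+07, i.e. 75.00 dB(A).
To meet 79 dB(A) overall, the treated vacuum pump may contribute at most 10^(79/10) − 3.162e+07 = 4.781e+07, i.e. 76.80 dB(A).
So the vacuum pump must be reduced from 81 to 76.80 dB(A): IL = 4.20 dB.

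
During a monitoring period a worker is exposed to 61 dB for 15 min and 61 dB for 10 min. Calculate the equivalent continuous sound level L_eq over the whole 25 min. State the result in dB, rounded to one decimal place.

L_eq = 10·log₁₀[(1/T)·Σ tᵢ·10^(Lᵢ/10)] with T = 25 min.
Σ tᵢ·10^(Lᵢ/10) = 15·10^(61/10) + 10·10^(61/10) = 3.147e+07.
L_eq = 10·log₁₀(3.147e+07/25) = 61.00 dB.

61.0 dB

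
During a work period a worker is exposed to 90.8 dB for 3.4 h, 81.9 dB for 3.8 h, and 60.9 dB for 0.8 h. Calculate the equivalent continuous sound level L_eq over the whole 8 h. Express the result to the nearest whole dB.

88 dB

The energy average is taken in the linear domain: L_eq = 10·log₁₀[(Σ tᵢ·10^(Lᵢ/10))/T], T = 8 h.
Σ tᵢ·10^(Lᵢ/10) = 3.4·10^(90.8/10) + 3.8·10^(81.9/10) + 0.8·10^(60.9/10) = 4.677e+09.
L_eq = 10·log₁₀(4.677e+09/8) = 87.67 dB.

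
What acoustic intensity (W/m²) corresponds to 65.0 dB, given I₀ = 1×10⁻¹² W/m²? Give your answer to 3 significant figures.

3.16e-06 W/m²

I/I₀ = 10^(65.0/10) = 3.162e+06, so I = 3.162e+06 × 10⁻¹² W/m².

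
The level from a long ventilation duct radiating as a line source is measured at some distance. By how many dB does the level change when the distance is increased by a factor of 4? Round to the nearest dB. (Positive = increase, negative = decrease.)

-6 dB

Line-source spreading: ΔL = −10·log₁₀(r₂/r₁).
ΔL = −10·log₁₀(4) = -6.02 dB.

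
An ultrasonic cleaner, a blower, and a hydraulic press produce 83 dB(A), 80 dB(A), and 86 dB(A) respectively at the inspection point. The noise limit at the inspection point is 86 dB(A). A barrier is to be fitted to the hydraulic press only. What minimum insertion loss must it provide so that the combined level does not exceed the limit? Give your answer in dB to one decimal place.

Everything except the hydraulic press sums to 10^(83/10) + 10^(80/10) = 2.995e+08 in linear terms, 84.76 dB(A).
To meet 86 dB(A) overall, the treated hydraulic press may contribute at most 10^(86/10) − 2.995e+08 = 9.858e+07, i.e. 79.94 dB(A).
So the hydraulic press must be reduced from 86 to 79.94 dB(A): IL = 6.06 dB.

6.1 dB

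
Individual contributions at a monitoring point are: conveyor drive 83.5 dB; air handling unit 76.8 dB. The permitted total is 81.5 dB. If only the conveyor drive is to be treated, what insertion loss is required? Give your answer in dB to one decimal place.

3.8 dB

The untreated sources together contribute 10^(76.8/10) = 4.786e+07, i.e. 76.80 dB.
To meet 81.5 dB overall, the treated conveyor drive may contribute at most 10^(81.5/10) − 4.786e+07 = 9.339e+07, i.e. 79.70 dB.
Required insertion loss = 83.5 − 79.70 = 3.80 dB.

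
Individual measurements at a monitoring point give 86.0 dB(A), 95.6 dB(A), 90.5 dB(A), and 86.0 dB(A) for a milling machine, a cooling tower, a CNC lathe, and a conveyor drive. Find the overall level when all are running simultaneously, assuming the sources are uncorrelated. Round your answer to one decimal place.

97.4 dB(A)

Incoherent sources combine by intensity addition: L_total = 10·log₁₀(Σ 10^(L_i/10)).
Σ 10^(L/10) = 10^(86.0/10) + 10^(95.6/10) + 10^(90.5/10) + 10^(86.0/10) = 5.549e+09.
L_total = 10·log₁₀(5.549e+09) = 97.44 dB(A).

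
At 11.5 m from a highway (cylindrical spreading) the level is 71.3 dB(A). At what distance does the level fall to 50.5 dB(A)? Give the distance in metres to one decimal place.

Line-source spreading drops the level by 10·log₁₀(r₂/r₁); inverting, r₂/r₁ = 10^(ΔL/10).
r₂ = 11.5·10^((71.3−50.5)/10) = 11.5·10^(20.8/10) = 1382.60 m.

1382.6 m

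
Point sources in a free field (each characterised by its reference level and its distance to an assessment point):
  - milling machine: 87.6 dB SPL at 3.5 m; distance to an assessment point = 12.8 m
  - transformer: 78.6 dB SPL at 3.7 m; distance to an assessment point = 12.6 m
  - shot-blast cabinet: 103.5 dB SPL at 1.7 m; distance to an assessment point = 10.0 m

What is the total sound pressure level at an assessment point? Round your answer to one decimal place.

Propagate each source to the receiver with L = L_ref − 20·log₁₀(r/r_ref), then add intensities.
milling machine: 87.6 − 20·log₁₀(12.8/3.5) = 87.6 − 11.26 = 76.34 dB SPL.
transformer: 78.6 − 20·log₁₀(12.6/3.7) = 78.6 − 10.64 = 67.96 dB SPL.
shot-blast cabinet: 103.5 − 20·log₁₀(10.0/1.7) = 103.5 − 15.39 = 88.11 dB SPL.
Σ 10^(L/10) = 6.963e+08 → L_total = 10·log₁₀(6.963e+08) = 88.43 dB SPL.

88.4 dB SPL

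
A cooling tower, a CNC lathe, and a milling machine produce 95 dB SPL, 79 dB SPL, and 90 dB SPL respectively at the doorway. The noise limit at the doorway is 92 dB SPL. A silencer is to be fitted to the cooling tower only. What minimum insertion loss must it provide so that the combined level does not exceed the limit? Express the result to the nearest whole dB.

8 dB

Everything except the cooling tower sums to 10^(79/10) + 10^(90/10) = 1.079e+09 in linear terms, 90.33 dB SPL.
To meet 92 dB SPL overall, the treated cooling tower may contribute at most 10^(92/10) − 1.079e+09 = 5.055e+08, i.e. 87.04 dB SPL.
Required insertion loss = 95 − 87.04 = 7.96 dB.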